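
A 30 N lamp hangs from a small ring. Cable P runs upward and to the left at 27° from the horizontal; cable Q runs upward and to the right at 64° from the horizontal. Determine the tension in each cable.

T_P = 13.15 N, T_Q = 26.73 N

ΣF_x = 0: −T_P·cos27° + T_Q·cos64° = 0 → T_Q = 2.03254·T_P.
ΣF_y = 0: T_P·sin27° + T_Q·sin64° = 30.
Substitute: T_P·(0.45399 + 2.03254·0.898794) = 30 → T_P = 13.1531 ≈ 13.15 N.
Then T_Q = 2.03254 × 13.1531 = 26.73 N.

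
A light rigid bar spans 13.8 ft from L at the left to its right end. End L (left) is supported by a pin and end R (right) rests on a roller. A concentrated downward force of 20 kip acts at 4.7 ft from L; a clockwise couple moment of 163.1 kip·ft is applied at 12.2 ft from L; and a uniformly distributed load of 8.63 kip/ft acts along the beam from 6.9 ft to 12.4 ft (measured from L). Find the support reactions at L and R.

L_x = 0, L_y = 15.64 kip, R_y = 51.82 kip

Resultant of the distributed load: 8.63 × 5.5 = 47.465 kip at 9.65 ft from L.
Moments about L: R_y·13.8 − 20·4.7 − 163.1 − (8.63·5.5)·9.65 = 0 → R_y = 715.13725/13.8 = 51.8215 ≈ 51.82 kip.
ΣF_y = 0: L_y + 51.8215 − 20 − 8.63·5.5 = 0 → L_y = 15.64 kip.
ΣF_x = 0: no horizontal applied forces, so L_x = 0.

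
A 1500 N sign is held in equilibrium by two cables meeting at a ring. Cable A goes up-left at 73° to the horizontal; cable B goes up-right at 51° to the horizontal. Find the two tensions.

T_A = 1139 N, T_B = 529.0 N

ΣF_x = 0: −T_A·cos73° + T_B·cos51° = 0 → T_B = 0.464583·T_A.
ΣF_y = 0: T_A·sin73° + T_B·sin51° = 1500.
Substitute: T_A·(0.956305 + 0.464583·0.777146) = 1500 → T_A = 1138.65 ≈ 1139 N.
Then T_B = 0.464583 × 1138.65 = 529.0 N.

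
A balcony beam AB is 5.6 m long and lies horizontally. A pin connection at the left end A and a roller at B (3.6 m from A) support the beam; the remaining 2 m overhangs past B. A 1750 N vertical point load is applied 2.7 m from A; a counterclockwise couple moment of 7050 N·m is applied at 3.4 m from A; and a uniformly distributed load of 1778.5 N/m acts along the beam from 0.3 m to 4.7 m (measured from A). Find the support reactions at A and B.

Resultant of the distributed load: 1778.5 × 4.4 = 7825.4 N at 2.5 m from A.
Moments about A: B_y·3.6 − 1750·2.7 + 7050 − (1778.5·4.4)·2.5 = 0 → B_y = 17238.5/3.6 = 4788.47 ≈ 4788 N.
ΣF_y = 0: A_y + 4788.47 − 1750 − 1778.5·4.4 = 0 → A_y = 4787 N.
ΣF_x = 0: no horizontal applied forces, so A_x = 0.

A_x = 0, A_y = 4787 N, B_y = 4788 N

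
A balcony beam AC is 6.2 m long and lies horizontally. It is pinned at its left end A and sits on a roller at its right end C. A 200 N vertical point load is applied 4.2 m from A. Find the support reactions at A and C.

A_x = 0, A_y = 64.52 N, C_y = 135.5 N

Taking moments about A: C_y·6.2 − 200·4.2 = 0 → C_y = 840/6.2 = 135.484 ≈ 135.5 N.
ΣF_y = 0: A_y + 135.484 − 200 = 0 → A_y = 64.52 N.
ΣF_x = 0: no horizontal applied forces, so A_x = 0.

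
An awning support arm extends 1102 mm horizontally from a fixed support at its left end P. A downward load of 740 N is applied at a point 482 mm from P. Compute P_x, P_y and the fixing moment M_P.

P_x = 0, P_y = 740.0 N, M_P = 356700 N·mm

ΣF_x = 0: P_x = 0.
ΣF_y = 0: P_y − 740 = 0 → P_y = 740.0 N.
ΣM about P: M_P − 740·482 = 0 → M_P = 356700 N·mm.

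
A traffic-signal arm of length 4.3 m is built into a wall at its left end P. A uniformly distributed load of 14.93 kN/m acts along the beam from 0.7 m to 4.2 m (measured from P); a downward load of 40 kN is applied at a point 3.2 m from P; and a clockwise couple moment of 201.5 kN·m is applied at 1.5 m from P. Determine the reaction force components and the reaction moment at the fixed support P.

P_x = 0, P_y = 92.25 kN, M_P = 457.5 kN·m

Resultant of the distributed load: 14.93 × 3.5 = 52.255 kN at 2.45 m from P.
ΣF_x = 0: P_x = 0.
ΣF_y = 0: P_y − 14.93·3.5 − 40 = 0 → P_y = 92.25 kN.
ΣM about P: M_P − (14.93·3.5)·2.45 − 40·3.2 − 201.5 = 0 → M_P = 457.5 kN·m.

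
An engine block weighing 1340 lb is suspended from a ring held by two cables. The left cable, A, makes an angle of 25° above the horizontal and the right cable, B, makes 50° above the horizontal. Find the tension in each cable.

ΣF_x = 0: −T_A·cos25° + T_B·cos50° = 0 → T_B = 1.40996·T_A.
ΣF_y = 0: T_A·sin25° + T_B·sin50° = 1340.
Substitute: T_A·(0.422618 + 1.40996·0.766044) = 1340 → T_A = 891.723 ≈ 891.7 lb.
Then T_B = 1.40996 × 891.723 = 1257 lb.

T_A = 891.7 lb, T_B = 1257 lb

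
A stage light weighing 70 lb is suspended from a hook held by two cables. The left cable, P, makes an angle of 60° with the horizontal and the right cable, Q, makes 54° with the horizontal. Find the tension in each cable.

ΣF_x = 0: −T_P·cos60° + T_Q·cos54° = 0 → T_Q = 0.850651·T_P.
ΣF_y = 0: T_P·sin60° + T_Q·sin54° = 70.
Substitute: T_P·(0.866025 + 0.850651·0.809017) = 70 → T_P = 45.0388 ≈ 45.04 lb.
Then T_Q = 0.850651 × 45.0388 = 38.31 lb.

T_P = 45.04 lb, T_Q = 38.31 lb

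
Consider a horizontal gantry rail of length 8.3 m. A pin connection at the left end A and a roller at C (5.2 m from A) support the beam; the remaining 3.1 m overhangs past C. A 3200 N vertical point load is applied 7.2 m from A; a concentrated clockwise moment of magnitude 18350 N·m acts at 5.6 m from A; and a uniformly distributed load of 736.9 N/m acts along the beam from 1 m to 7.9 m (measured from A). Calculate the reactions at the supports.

Resultant of the distributed load: 736.9 × 6.9 = 5084.61 N at 4.45 m from A.
Moments about A: C_y·5.2 − 3200·7.2 − 18350 − (736.9·6.9)·4.45 = 0 → C_y = 64016.5145/5.2 = 12310.9 ≈ 12310 N.
ΣF_y = 0: A_y + 12310.9 − 3200 − 736.9·6.9 = 0 → A_y = -4026 N.
ΣF_x = 0: no horizontal applied forces, so A_x = 0.

A_x = 0, A_y = -4026 N, C_y = 12310 N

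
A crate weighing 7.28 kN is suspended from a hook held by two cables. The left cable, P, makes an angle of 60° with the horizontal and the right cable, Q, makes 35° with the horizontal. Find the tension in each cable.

ΣF_x = 0: −T_P·cos60° + T_Q·cos35° = 0 → T_Q = 0.610387·T_P.
ΣF_y = 0: T_P·sin60° + T_Q·sin35° = 7.28.
Substitute: T_P·(0.866025 + 0.610387·0.573576) = 7.28 → T_P = 5.98621 ≈ 5.986 kN.
Then T_Q = 0.610387 × 5.98621 = 3.654 kN.

T_P = 5.986 kN, T_Q = 3.654 kN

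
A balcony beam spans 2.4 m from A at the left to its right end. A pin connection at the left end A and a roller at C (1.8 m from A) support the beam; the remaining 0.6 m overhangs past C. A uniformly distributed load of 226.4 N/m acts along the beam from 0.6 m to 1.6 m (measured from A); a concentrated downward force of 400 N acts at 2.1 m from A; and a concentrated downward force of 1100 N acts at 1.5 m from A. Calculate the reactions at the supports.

Resultant of the distributed load: 226.4 × 1 = 226.4 N at 1.1 m from A.
Taking moments about A: C_y·1.8 − (226.4·1)·1.1 − 400·2.1 − 1100·1.5 = 0 → C_y = 2739.04/1.8 = 1521.69 ≈ 1522 N.
ΣF_y = 0: A_y + 1521.69 − 226.4·1 − 400 − 1100 = 0 → A_y = 204.7 N.
ΣF_x = 0: no horizontal applied forces, so A_x = 0.

A_x = 0, A_y = 204.7 N, C_y = 1522 N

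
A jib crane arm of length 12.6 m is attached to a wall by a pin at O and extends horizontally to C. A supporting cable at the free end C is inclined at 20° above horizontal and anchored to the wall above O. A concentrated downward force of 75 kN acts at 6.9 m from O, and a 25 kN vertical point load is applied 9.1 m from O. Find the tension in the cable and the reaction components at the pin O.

ΣM about O: T·sin20°·12.6 − 75·6.9 − 25·9.1 = 0 → T = 745/(12.6·0.34202) = 172.876 ≈ 172.9 kN.
ΣF_x = 0: O_x − T·cos20° = 0 → O_x = 172.876 × 0.939693 = 162.5 kN.
ΣF_y = 0: O_y + T·sin20° − 75 − 25 = 0 → O_y = 100 − 172.876 × 0.34202 = 40.87 kN.

T = 172.9 kN, O_x = 162.5 kN, O_y = 40.87 kN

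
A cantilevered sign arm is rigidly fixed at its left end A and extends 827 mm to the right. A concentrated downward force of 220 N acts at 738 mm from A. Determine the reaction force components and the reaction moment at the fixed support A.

ΣF_x = 0: A_x = 0.
ΣF_y = 0: A_y − 220 = 0 → A_y = 220.0 N.
ΣM about A: M_A − 220·738 = 0 → M_A = 162400 N·mm.

A_x = 0, A_y = 220.0 N, M_A = 162400 N·mm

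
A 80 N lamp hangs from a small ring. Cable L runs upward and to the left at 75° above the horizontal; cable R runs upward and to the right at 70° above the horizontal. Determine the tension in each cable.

T_L = 47.70 N, T_R = 36.10 N

ΣF_x = 0: −T_L·cos75° + T_R·cos70° = 0 → T_R = 0.756736·T_L.
ΣF_y = 0: T_L·sin75° + T_R·sin70° = 80.
Substitute: T_L·(0.965926 + 0.756736·0.939693) = 80 → T_L = 47.7035 ≈ 47.70 N.
Then T_R = 0.756736 × 47.7035 = 36.10 N.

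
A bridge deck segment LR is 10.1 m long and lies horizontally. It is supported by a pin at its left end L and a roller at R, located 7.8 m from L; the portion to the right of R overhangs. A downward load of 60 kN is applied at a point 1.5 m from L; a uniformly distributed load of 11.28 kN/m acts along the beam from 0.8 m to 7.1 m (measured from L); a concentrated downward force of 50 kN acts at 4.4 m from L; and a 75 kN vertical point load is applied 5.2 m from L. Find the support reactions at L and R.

L_x = 0, L_y = 130.3 kN, R_y = 125.7 kN

Resultant of the distributed load: 11.28 × 6.3 = 71.064 kN at 3.95 m from L.
ΣM about L: R_y·7.8 − 60·1.5 − (11.28·6.3)·3.95 − 50·4.4 − 75·5.2 = 0 → R_y = 980.7028/7.8 = 125.731 ≈ 125.7 kN.
ΣF_y = 0: L_y + 125.731 − 60 − 11.28·6.3 − 50 − 75 = 0 → L_y = 130.3 kN.
ΣF_x = 0: no horizontal applied forces, so L_x = 0.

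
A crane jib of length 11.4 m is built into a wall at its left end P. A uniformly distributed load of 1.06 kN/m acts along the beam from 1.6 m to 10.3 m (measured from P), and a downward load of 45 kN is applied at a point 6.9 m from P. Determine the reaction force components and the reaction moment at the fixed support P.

P_x = 0, P_y = 54.22 kN, M_P = 365.4 kN·m

Resultant of the distributed load: 1.06 × 8.7 = 9.222 kN at 5.95 m from P.
ΣF_x = 0: P_x = 0.
ΣF_y = 0: P_y − 1.06·8.7 − 45 = 0 → P_y = 54.22 kN.
ΣM about P: M_P − (1.06·8.7)·5.95 − 45·6.9 = 0 → M_P = 365.4 kN·m.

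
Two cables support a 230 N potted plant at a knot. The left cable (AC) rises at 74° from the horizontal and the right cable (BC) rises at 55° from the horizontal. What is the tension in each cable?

T_AC = 169.8 N, T_BC = 81.58 N

ΣF_x = 0: −T_AC·cos74° + T_BC·cos55° = 0 → T_BC = 0.480559·T_AC.
ΣF_y = 0: T_AC·sin74° + T_BC·sin55° = 230.
Substitute: T_AC·(0.961262 + 0.480559·0.819152) = 230 → T_AC = 169.753 ≈ 169.8 N.
Then T_BC = 0.480559 × 169.753 = 81.58 N.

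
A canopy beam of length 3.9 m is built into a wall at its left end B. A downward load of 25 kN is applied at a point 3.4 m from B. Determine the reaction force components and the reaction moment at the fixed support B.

ΣF_x = 0: B_x = 0.
ΣF_y = 0: B_y − 25 = 0 → B_y = 25.00 kN.
ΣM about B: M_B − 25·3.4 = 0 → M_B = 85.00 kN·m.

B_x = 0, B_y = 25.00 kN, M_B = 85.00 kN·m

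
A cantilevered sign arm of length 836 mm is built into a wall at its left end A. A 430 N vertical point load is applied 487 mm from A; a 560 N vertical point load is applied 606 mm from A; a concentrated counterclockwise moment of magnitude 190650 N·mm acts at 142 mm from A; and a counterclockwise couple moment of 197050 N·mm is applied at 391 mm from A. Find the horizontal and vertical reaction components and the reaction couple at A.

ΣF_x = 0: A_x = 0.
ΣF_y = 0: A_y − 430 − 560 = 0 → A_y = 990.0 N.
ΣM about A: M_A − 430·487 − 560·606 + 190650 + 197050 = 0 → M_A = 161100 N·mm.

A_x = 0, A_y = 990.0 N, M_A = 161100 N·mm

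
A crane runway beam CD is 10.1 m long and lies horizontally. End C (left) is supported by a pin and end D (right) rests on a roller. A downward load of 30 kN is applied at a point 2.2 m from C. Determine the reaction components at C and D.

ΣM about C: D_y·10.1 − 30·2.2 = 0 → D_y = 66/10.1 = 6.53465 ≈ 6.535 kN.
ΣF_y = 0: C_y + 6.53465 − 30 = 0 → C_y = 23.47 kN.
ΣF_x = 0: no horizontal applied forces, so C_x = 0.

C_x = 0, C_y = 23.47 kN, D_y = 6.535 kN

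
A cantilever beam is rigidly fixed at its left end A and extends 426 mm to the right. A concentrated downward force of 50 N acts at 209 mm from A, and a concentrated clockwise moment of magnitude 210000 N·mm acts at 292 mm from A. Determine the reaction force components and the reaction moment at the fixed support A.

A_x = 0, A_y = 50.00 N, M_A = 220400 N·mm

ΣF_x = 0: A_x = 0.
ΣF_y = 0: A_y − 50 = 0 → A_y = 50.00 N.
ΣM about A: M_A − 50·209 − 210000 = 0 → M_A = 220400 N·mm.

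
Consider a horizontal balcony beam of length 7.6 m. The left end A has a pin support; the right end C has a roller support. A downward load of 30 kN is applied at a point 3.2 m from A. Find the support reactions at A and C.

Taking moments about A: C_y·7.6 − 30·3.2 = 0 → C_y = 96/7.6 = 12.6316 ≈ 12.63 kN.
ΣF_y = 0: A_y + 12.6316 − 30 = 0 → A_y = 17.37 kN.
ΣF_x = 0: no horizontal applied forces, so A_x = 0.

A_x = 0, A_y = 17.37 kN, C_y = 12.63 kN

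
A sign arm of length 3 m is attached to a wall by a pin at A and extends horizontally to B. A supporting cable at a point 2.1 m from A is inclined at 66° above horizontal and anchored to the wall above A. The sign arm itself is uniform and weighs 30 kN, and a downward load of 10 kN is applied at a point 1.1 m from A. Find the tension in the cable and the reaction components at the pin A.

ΣM about A: T·sin66°·2.1 − 30·1.5 − 10·1.1 = 0 → T = 56/(2.1·0.913545) = 29.1903 ≈ 29.19 kN.
ΣF_x = 0: A_x − T·cos66° = 0 → A_x = 29.1903 × 0.406737 = 11.87 kN.
ΣF_y = 0: A_y + T·sin66° − 30 − 10 = 0 → A_y = 40 − 29.1903 × 0.913545 = 13.33 kN.

T = 29.19 kN, A_x = 11.87 kN, A_y = 13.33 kN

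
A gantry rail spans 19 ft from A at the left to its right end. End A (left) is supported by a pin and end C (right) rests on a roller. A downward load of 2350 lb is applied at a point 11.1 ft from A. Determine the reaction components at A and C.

Taking moments about A: C_y·19 − 2350·11.1 = 0 → C_y = 26085/19 = 1372.89 ≈ 1373 lb.
ΣF_y = 0: A_y + 1372.89 − 2350 = 0 → A_y = 977.1 lb.
ΣF_x = 0: no horizontal applied forces, so A_x = 0.

A_x = 0, A_y = 977.1 lb, C_y = 1373 lb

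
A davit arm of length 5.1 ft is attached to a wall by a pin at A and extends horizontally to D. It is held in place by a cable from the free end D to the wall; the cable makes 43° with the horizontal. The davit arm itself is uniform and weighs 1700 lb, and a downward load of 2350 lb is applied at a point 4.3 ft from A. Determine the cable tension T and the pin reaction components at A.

ΣM about A: T·sin43°·5.1 − 1700·2.55 − 2350·4.3 = 0 → T = 14440/(5.1·0.681998) = 4151.58 ≈ 4152 lb.
ΣF_x = 0: A_x − T·cos43° = 0 → A_x = 4151.58 × 0.731354 = 3036 lb.
ΣF_y = 0: A_y + T·sin43° − 1700 − 2350 = 0 → A_y = 4050 − 4151.58 × 0.681998 = 1219 lb.

T = 4152 lb, A_x = 3036 lb, A_y = 1219 lb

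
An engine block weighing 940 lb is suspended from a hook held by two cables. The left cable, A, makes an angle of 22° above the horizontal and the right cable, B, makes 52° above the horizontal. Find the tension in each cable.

ΣF_x = 0: −T_A·cos22° + T_B·cos52° = 0 → T_B = 1.506·T_A.
ΣF_y = 0: T_A·sin22° + T_B·sin52° = 940.
Substitute: T_A·(0.374607 + 1.506·0.788011) = 940 → T_A = 602.042 ≈ 602.0 lb.
Then T_B = 1.506 × 602.042 = 906.7 lb.

T_A = 602.0 lb, T_B = 906.7 lb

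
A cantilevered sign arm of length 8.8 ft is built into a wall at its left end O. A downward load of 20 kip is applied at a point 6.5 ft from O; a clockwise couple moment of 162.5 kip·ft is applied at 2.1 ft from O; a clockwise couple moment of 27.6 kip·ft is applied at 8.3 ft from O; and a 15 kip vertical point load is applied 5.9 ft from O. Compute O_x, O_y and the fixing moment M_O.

O_x = 0, O_y = 35.00 kip, M_O = 408.6 kip·ft

ΣF_x = 0: O_x = 0.
ΣF_y = 0: O_y − 20 − 15 = 0 → O_y = 35.00 kip.
ΣM about O: M_O − 20·6.5 − 162.5 − 27.6 − 15·5.9 = 0 → M_O = 408.6 kip·ft.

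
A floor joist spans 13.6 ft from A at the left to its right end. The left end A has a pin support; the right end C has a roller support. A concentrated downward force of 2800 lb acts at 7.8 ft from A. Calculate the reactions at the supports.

A_x = 0, A_y = 1194 lb, C_y = 1606 lb

Moments about A: C_y·13.6 − 2800·7.8 = 0 → C_y = 21840/13.6 = 1605.88 ≈ 1606 lb.
ΣF_y = 0: A_y + 1605.88 − 2800 = 0 → A_y = 1194 lb.
ΣF_x = 0: no horizontal applied forces, so A_x = 0.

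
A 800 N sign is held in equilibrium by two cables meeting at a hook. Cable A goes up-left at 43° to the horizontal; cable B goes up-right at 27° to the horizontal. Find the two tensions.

T_A = 758.6 N, T_B = 622.6 N

ΣF_x = 0: −T_A·cos43° + T_B·cos27° = 0 → T_B = 0.820817·T_A.
ΣF_y = 0: T_A·sin43° + T_B·sin27° = 800.
Substitute: T_A·(0.681998 + 0.820817·0.45399) = 800 → T_A = 758.552 ≈ 758.6 N.
Then T_B = 0.820817 × 758.552 = 622.6 N.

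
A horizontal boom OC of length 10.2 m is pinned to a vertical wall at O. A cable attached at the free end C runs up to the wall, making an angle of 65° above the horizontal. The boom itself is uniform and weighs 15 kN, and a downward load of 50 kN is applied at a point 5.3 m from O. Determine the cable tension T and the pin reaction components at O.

T = 36.94 kN, O_x = 15.61 kN, O_y = 31.52 kN

ΣM about O: T·sin65°·10.2 − 15·5.1 − 50·5.3 = 0 → T = 341.5/(10.2·0.906308) = 36.9415 ≈ 36.94 kN.
ΣF_x = 0: O_x − T·cos65° = 0 → O_x = 36.9415 × 0.422618 = 15.61 kN.
ΣF_y = 0: O_y + T·sin65° − 15 − 50 = 0 → O_y = 65 − 36.9415 × 0.906308 = 31.52 kN.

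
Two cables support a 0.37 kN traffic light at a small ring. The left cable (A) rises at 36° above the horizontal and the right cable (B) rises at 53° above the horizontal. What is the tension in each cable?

T_A = 0.2227 kN, T_B = 0.2994 kN

ΣF_x = 0: −T_A·cos36° + T_B·cos53° = 0 → T_B = 1.3443·T_A.
ΣF_y = 0: T_A·sin36° + T_B·sin53° = 0.37.
Substitute: T_A·(0.587785 + 1.3443·0.798636) = 0.37 → T_A = 0.222705 ≈ 0.2227 kN.
Then T_B = 1.3443 × 0.222705 = 0.2994 kN.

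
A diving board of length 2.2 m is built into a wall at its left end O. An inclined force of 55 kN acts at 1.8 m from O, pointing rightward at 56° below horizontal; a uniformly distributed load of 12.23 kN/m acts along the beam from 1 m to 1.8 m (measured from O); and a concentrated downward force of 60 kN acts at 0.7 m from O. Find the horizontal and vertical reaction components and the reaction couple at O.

Resultant of the distributed load: 12.23 × 0.8 = 9.784 kN at 1.4 m from O.
ΣF_x = 0: O_x + 55·cos56° = 0 → O_x = -30.76 kN.
ΣF_y = 0: O_y − 55·sin56° − 12.23·0.8 − 60 = 0 → O_y = 115.4 kN.
ΣM about O: M_O − 55·sin56°·1.8 − (12.23·0.8)·1.4 − 60·0.7 = 0 → M_O = 137.8 kN·m.

O_x = -30.76 kN, O_y = 115.4 kN, M_O = 137.8 kN·m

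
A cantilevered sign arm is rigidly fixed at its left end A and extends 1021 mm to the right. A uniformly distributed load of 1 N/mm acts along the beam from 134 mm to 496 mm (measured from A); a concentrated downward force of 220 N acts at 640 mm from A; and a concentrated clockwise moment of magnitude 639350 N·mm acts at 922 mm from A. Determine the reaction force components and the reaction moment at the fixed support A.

A_x = 0, A_y = 582.0 N, M_A = 894200 N·mm

Resultant of the distributed load: 1 × 362 = 362 N at 315 mm from A.
ΣF_x = 0: A_x = 0.
ΣF_y = 0: A_y − 1·362 − 220 = 0 → A_y = 582.0 N.
ΣM about A: M_A − (1·362)·315 − 220·640 − 639350 = 0 → M_A = 894200 N·mm.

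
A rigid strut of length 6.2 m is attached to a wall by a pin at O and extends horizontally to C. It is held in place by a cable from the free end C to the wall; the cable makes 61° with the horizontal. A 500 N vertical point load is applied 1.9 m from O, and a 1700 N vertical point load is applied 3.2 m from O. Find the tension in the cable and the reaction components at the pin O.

T = 1178 N, O_x = 571.3 N, O_y = 1169 N

ΣM about O: T·sin61°·6.2 − 500·1.9 − 1700·3.2 = 0 → T = 6390/(6.2·0.87462) = 1178.39 ≈ 1178 N.
ΣF_x = 0: O_x − T·cos61° = 0 → O_x = 1178.39 × 0.48481 = 571.3 N.
ΣF_y = 0: O_y + T·sin61° − 500 − 1700 = 0 → O_y = 2200 − 1178.39 × 0.87462 = 1169 N.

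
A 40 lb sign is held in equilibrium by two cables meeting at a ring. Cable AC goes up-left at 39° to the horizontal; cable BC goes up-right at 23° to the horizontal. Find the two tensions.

T_AC = 41.70 lb, T_BC = 35.21 lb

ΣF_x = 0: −T_AC·cos39° + T_BC·cos23° = 0 → T_BC = 0.844261·T_AC.
ΣF_y = 0: T_AC·sin39° + T_BC·sin23° = 40.
Substitute: T_AC·(0.62932 + 0.844261·0.390731) = 40 → T_AC = 41.7015 ≈ 41.70 lb.
Then T_BC = 0.844261 × 41.7015 = 35.21 lb.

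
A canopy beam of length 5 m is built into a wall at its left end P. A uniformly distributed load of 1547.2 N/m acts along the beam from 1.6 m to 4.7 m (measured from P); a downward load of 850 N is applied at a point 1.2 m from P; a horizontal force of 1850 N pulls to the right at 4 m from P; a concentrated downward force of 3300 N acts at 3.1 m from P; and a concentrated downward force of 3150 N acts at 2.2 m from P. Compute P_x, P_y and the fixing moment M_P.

Resultant of the distributed load: 1547.2 × 3.1 = 4796.32 N at 3.15 m from P.
ΣF_x = 0: P_x + 1850 = 0 → P_x = -1850 N.
ΣF_y = 0: P_y − 1547.2·3.1 − 850 − 3300 − 3150 = 0 → P_y = 12100 N.
ΣM about P: M_P − (1547.2·3.1)·3.15 − 850·1.2 − 3300·3.1 − 3150·2.2 = 0 → M_P = 33290 N·m.

P_x = -1850 N, P_y = 12100 N, M_P = 33290 N·m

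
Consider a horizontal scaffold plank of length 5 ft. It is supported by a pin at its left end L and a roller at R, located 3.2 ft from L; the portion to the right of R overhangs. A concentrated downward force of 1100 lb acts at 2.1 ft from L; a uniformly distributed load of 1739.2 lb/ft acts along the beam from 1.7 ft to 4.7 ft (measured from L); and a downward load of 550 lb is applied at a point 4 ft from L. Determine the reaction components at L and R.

L_x = 0, L_y = 240.6 lb, R_y = 6627 lb

Resultant of the distributed load: 1739.2 × 3 = 5217.6 lb at 3.2 ft from L.
Moments about L: R_y·3.2 − 1100·2.1 − (1739.2·3)·3.2 − 550·4 = 0 → R_y = 21206.32/3.2 = 6626.97 ≈ 6627 lb.
ΣF_y = 0: L_y + 6626.97 − 1100 − 1739.2·3 − 550 = 0 → L_y = 240.6 lb.
ΣF_x = 0: no horizontal applied forces, so L_x = 0.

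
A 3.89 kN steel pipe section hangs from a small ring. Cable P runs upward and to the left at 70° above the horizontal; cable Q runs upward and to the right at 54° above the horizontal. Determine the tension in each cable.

T_P = 2.758 kN, T_Q = 1.605 kN

ΣF_x = 0: −T_P·cos70° + T_Q·cos54° = 0 → T_Q = 0.581879·T_P.
ΣF_y = 0: T_P·sin70° + T_Q·sin54° = 3.89.
Substitute: T_P·(0.939693 + 0.581879·0.809017) = 3.89 → T_P = 2.758 kN.
Then T_Q = 0.581879 × 2.758 = 1.605 kN.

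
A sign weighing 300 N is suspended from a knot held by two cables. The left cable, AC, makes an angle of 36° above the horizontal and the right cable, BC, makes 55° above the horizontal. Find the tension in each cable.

ΣF_x = 0: −T_AC·cos36° + T_BC·cos55° = 0 → T_BC = 1.41048·T_AC.
ΣF_y = 0: T_AC·sin36° + T_BC·sin55° = 300.
Substitute: T_AC·(0.587785 + 1.41048·0.819152) = 300 → T_AC = 172.099 ≈ 172.1 N.
Then T_BC = 1.41048 × 172.099 = 242.7 N.

T_AC = 172.1 N, T_BC = 242.7 N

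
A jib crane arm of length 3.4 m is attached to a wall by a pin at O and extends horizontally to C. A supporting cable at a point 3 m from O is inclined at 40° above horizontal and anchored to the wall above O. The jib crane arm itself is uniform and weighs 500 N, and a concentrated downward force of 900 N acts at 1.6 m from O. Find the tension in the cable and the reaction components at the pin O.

T = 1188 N, O_x = 909.7 N, O_y = 636.7 N

ΣM about O: T·sin40°·3 − 500·1.7 − 900·1.6 = 0 → T = 2290/(3·0.642788) = 1187.54 ≈ 1188 N.
ΣF_x = 0: O_x − T·cos40° = 0 → O_x = 1187.54 × 0.766044 = 909.7 N.
ΣF_y = 0: O_y + T·sin40° − 500 − 900 = 0 → O_y = 1400 − 1187.54 × 0.642788 = 636.7 N.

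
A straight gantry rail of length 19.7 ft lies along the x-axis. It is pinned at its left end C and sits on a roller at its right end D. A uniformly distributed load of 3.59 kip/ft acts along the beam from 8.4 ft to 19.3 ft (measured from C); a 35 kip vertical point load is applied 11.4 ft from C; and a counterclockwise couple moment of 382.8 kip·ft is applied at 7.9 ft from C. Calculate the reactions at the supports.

C_x = 0, C_y = 45.80 kip, D_y = 28.33 kip

Resultant of the distributed load: 3.59 × 10.9 = 39.131 kip at 13.85 ft from C.
Moments about C: D_y·19.7 − (3.59·10.9)·13.85 − 35·11.4 + 382.8 = 0 → D_y = 558.16435/19.7 = 28.3332 ≈ 28.33 kip.
ΣF_y = 0: C_y + 28.3332 − 3.59·10.9 − 35 = 0 → C_y = 45.80 kip.
ΣF_x = 0: no horizontal applied forces, so C_x = 0.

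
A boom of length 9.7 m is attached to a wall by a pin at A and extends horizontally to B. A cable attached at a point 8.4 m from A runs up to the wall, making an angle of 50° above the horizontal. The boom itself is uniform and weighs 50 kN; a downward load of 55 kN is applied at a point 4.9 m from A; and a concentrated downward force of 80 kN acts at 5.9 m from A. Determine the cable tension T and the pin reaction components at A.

T = 152.9 kN, A_x = 98.29 kN, A_y = 67.86 kN

ΣM about A: T·sin50°·8.4 − 50·4.85 − 55·4.9 − 80·5.9 = 0 → T = 984/(8.4·0.766044) = 152.919 ≈ 152.9 kN.
ΣF_x = 0: A_x − T·cos50° = 0 → A_x = 152.919 × 0.642788 = 98.29 kN.
ΣF_y = 0: A_y + T·sin50° − 50 − 55 − 80 = 0 → A_y = 185 − 152.919 × 0.766044 = 67.86 kN.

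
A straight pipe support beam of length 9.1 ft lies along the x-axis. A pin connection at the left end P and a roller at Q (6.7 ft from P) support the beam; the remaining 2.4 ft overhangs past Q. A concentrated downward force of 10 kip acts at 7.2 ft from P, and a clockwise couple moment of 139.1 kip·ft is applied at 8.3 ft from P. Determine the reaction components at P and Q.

P_x = 0, P_y = -21.51 kip, Q_y = 31.51 kip

Moments about P: Q_y·6.7 − 10·7.2 − 139.1 = 0 → Q_y = 211.1/6.7 = 31.5075 ≈ 31.51 kip.
ΣF_y = 0: P_y + 31.5075 − 10 = 0 → P_y = -21.51 kip.
ΣF_x = 0: no horizontal applied forces, so P_x = 0.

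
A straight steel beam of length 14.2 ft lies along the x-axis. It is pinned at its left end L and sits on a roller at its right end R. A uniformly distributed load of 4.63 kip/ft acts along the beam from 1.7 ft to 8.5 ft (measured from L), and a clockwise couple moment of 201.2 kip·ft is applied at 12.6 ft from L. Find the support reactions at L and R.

Resultant of the distributed load: 4.63 × 6.8 = 31.484 kip at 5.1 ft from L.
Taking moments about L: R_y·14.2 − (4.63·6.8)·5.1 − 201.2 = 0 → R_y = 361.7684/14.2 = 25.4766 ≈ 25.48 kip.
ΣF_y = 0: L_y + 25.4766 − 4.63·6.8 = 0 → L_y = 6.007 kip.
ΣF_x = 0: no horizontal applied forces, so L_x = 0.

L_x = 0, L_y = 6.007 kip, R_y = 25.48 kip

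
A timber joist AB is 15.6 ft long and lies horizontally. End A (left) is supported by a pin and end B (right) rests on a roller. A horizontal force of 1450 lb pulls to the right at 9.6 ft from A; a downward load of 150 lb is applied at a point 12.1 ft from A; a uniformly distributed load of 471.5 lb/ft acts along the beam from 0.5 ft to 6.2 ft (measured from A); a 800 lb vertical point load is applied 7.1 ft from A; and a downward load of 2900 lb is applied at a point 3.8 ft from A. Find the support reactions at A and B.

Resultant of the distributed load: 471.5 × 5.7 = 2687.55 lb at 3.35 ft from A.
Taking moments about A: B_y·15.6 − 150·12.1 − (471.5·5.7)·3.35 − 800·7.1 − 2900·3.8 = 0 → B_y = 27518.2925/15.6 = 1763.99 ≈ 1764 lb.
ΣF_y = 0: A_y + 1763.99 − 150 − 471.5·5.7 − 800 − 2900 = 0 → A_y = 4774 lb.
ΣF_x = 0: A_x + 1450 = 0 → A_x = -1450 lb.

A_x = -1450 lb, A_y = 4774 lb, B_y = 1764 lb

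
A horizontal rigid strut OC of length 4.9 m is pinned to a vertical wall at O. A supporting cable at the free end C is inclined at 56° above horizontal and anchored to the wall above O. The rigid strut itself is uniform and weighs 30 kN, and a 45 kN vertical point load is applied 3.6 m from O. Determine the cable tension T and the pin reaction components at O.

ΣM about O: T·sin56°·4.9 − 30·2.45 − 45·3.6 = 0 → T = 235.5/(4.9·0.829038) = 57.9723 ≈ 57.97 kN.
ΣF_x = 0: O_x − T·cos56° = 0 → O_x = 57.9723 × 0.559193 = 32.42 kN.
ΣF_y = 0: O_y + T·sin56° − 30 − 45 = 0 → O_y = 75 − 57.9723 × 0.829038 = 26.94 kN.

T = 57.97 kN, O_x = 32.42 kN, O_y = 26.94 kN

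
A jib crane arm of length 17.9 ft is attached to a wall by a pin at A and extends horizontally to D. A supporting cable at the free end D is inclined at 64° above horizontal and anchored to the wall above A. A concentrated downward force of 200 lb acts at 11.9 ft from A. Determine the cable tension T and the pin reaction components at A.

ΣM about A: T·sin64°·17.9 − 200·11.9 = 0 → T = 2380/(17.9·0.898794) = 147.933 ≈ 147.9 lb.
ΣF_x = 0: A_x − T·cos64° = 0 → A_x = 147.933 × 0.438371 = 64.85 lb.
ΣF_y = 0: A_y + T·sin64° − 200 = 0 → A_y = 200 − 147.933 × 0.898794 = 67.04 lb.

T = 147.9 lb, A_x = 64.85 lb, A_y = 67.04 lb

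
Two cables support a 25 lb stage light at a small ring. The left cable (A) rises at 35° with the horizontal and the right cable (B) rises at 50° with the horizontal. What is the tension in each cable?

ΣF_x = 0: −T_A·cos35° + T_B·cos50° = 0 → T_B = 1.27437·T_A.
ΣF_y = 0: T_A·sin35° + T_B·sin50° = 25.
Substitute: T_A·(0.573576 + 1.27437·0.766044) = 25 → T_A = 16.1311 ≈ 16.13 lb.
Then T_B = 1.27437 × 16.1311 = 20.56 lb.

T_A = 16.13 lb, T_B = 20.56 lb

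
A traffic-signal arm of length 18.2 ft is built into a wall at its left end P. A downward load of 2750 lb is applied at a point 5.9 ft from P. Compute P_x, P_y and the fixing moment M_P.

P_x = 0, P_y = 2750 lb, M_P = 16230 lb·ft

ΣF_x = 0: P_x = 0.
ΣF_y = 0: P_y − 2750 = 0 → P_y = 2750 lb.
ΣM about P: M_P − 2750·5.9 = 0 → M_P = 16230 lb·ft.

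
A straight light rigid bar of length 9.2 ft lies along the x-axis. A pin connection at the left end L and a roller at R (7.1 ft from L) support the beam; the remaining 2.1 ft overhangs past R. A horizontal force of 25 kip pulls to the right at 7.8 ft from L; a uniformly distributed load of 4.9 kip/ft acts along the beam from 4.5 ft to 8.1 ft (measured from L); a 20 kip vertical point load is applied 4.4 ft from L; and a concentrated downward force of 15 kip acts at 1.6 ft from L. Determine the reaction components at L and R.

Resultant of the distributed load: 4.9 × 3.6 = 17.64 kip at 6.3 ft from L.
Moments about L: R_y·7.1 − (4.9·3.6)·6.3 − 20·4.4 − 15·1.6 = 0 → R_y = 223.132/7.1 = 31.427 ≈ 31.43 kip.
ΣF_y = 0: L_y + 31.427 − 4.9·3.6 − 20 − 15 = 0 → L_y = 21.21 kip.
ΣF_x = 0: L_x + 25 = 0 → L_x = -25.00 kip.

L_x = -25.00 kip, L_y = 21.21 kip, R_y = 31.43 kip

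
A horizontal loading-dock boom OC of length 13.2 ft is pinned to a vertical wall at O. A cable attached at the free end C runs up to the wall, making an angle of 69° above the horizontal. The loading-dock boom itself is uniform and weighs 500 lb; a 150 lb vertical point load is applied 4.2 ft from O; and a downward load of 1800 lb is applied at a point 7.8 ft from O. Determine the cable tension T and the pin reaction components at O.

ΣM about O: T·sin69°·13.2 − 500·6.6 − 150·4.2 − 1800·7.8 = 0 → T = 17970/(13.2·0.93358) = 1458.22 ≈ 1458 lb.
ΣF_x = 0: O_x − T·cos69° = 0 → O_x = 1458.22 × 0.358368 = 522.6 lb.
ΣF_y = 0: O_y + T·sin69° − 500 − 150 − 1800 = 0 → O_y = 2450 − 1458.22 × 0.93358 = 1089 lb.

T = 1458 lb, O_x = 522.6 lb, O_y = 1089 lb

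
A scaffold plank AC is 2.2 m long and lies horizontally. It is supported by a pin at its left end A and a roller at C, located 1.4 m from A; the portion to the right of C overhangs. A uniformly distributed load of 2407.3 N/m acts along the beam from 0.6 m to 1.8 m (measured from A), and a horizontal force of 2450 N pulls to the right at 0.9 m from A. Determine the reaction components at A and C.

A_x = -2450 N, A_y = 412.7 N, C_y = 2476 N

Resultant of the distributed load: 2407.3 × 1.2 = 2888.76 N at 1.2 m from A.
Taking moments about A: C_y·1.4 − (2407.3·1.2)·1.2 = 0 → C_y = 3466.512/1.4 = 2476.08 ≈ 2476 N.
ΣF_y = 0: A_y + 2476.08 − 2407.3·1.2 = 0 → A_y = 412.7 N.
ΣF_x = 0: A_x + 2450 = 0 → A_x = -2450 N.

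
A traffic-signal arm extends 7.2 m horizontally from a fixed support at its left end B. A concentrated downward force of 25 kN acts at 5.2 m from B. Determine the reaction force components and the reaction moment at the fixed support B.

B_x = 0, B_y = 25.00 kN, M_B = 130.0 kN·m

ΣF_x = 0: B_x = 0.
ΣF_y = 0: B_y − 25 = 0 → B_y = 25.00 kN.
ΣM about B: M_B − 25·5.2 = 0 → M_B = 130.0 kN·m.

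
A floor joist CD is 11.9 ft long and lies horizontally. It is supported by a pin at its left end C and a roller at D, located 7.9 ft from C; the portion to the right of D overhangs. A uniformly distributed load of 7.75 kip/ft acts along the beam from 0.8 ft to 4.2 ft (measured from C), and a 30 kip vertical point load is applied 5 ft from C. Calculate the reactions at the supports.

Resultant of the distributed load: 7.75 × 3.4 = 26.35 kip at 2.5 ft from C.
Moments about C: D_y·7.9 − (7.75·3.4)·2.5 − 30·5 = 0 → D_y = 215.875/7.9 = 27.3259 ≈ 27.33 kip.
ΣF_y = 0: C_y + 27.3259 − 7.75·3.4 − 30 = 0 → C_y = 29.02 kip.
ΣF_x = 0: no horizontal applied forces, so C_x = 0.

C_x = 0, C_y = 29.02 kip, D_y = 27.33 kip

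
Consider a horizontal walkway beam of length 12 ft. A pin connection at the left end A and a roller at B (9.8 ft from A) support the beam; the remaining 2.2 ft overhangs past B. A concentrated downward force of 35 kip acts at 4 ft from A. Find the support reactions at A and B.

Moments about A: B_y·9.8 − 35·4 = 0 → B_y = 140/9.8 = 14.2857 ≈ 14.29 kip.
ΣF_y = 0: A_y + 14.2857 − 35 = 0 → A_y = 20.71 kip.
ΣF_x = 0: no horizontal applied forces, so A_x = 0.

A_x = 0, A_y = 20.71 kip, B_y = 14.29 kip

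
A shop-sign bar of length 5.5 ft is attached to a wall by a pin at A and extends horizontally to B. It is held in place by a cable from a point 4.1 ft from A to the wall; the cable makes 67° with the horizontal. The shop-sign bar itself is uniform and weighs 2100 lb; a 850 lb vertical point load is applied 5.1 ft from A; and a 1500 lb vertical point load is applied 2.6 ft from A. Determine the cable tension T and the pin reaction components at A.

ΣM about A: T·sin67°·4.1 − 2100·2.75 − 850·5.1 − 1500·2.6 = 0 → T = 14010/(4.1·0.920505) = 3712.17 ≈ 3712 lb.
ΣF_x = 0: A_x − T·cos67° = 0 → A_x = 3712.17 × 0.390731 = 1450 lb.
ΣF_y = 0: A_y + T·sin67° − 2100 − 850 − 1500 = 0 → A_y = 4450 − 3712.17 × 0.920505 = 1033 lb.

T = 3712 lb, A_x = 1450 lb, A_y = 1033 lb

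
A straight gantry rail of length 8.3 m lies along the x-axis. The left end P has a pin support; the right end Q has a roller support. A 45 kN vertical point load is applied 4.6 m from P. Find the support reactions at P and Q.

ΣM about P: Q_y·8.3 − 45·4.6 = 0 → Q_y = 207/8.3 = 24.9398 ≈ 24.94 kN.
ΣF_y = 0: P_y + 24.9398 − 45 = 0 → P_y = 20.06 kN.
ΣF_x = 0: no horizontal applied forces, so P_x = 0.

P_x = 0, P_y = 20.06 kN, Q_y = 24.94 kN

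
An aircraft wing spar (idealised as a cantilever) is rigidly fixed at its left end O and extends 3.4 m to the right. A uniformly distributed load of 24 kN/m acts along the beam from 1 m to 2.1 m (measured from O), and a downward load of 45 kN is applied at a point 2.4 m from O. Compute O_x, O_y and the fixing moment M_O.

O_x = 0, O_y = 71.40 kN, M_O = 148.9 kN·m

Resultant of the distributed load: 24 × 1.1 = 26.4 kN at 1.55 m from O.
ΣF_x = 0: O_x = 0.
ΣF_y = 0: O_y − 24·1.1 − 45 = 0 → O_y = 71.40 kN.
ΣM about O: M_O − (24·1.1)·1.55 − 45·2.4 = 0 → M_O = 148.9 kN·m.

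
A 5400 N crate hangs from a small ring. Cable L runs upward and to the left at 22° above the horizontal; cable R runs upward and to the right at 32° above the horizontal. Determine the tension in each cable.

T_L = 5661 N, T_R = 6189 N

ΣF_x = 0: −T_L·cos22° + T_R·cos32° = 0 → T_R = 1.09332·T_L.
ΣF_y = 0: T_L·sin22° + T_R·sin32° = 5400.
Substitute: T_L·(0.374607 + 1.09332·0.529919) = 5400 → T_L = 5660.51 ≈ 5661 N.
Then T_R = 1.09332 × 5660.51 = 6189 N.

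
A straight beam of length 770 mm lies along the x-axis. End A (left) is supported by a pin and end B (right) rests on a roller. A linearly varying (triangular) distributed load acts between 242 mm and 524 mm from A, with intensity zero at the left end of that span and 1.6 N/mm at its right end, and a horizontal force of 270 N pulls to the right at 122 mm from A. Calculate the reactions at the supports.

A_x = -270.0 N, A_y = 99.62 N, B_y = 126.0 N

Resultant of the triangular load: ½ × 1.6 × 282 = 225.6 N, acting at 430 mm from A (one-third of the span from the peak).
Taking moments about A: B_y·770 − (½·1.6·282)·430 = 0 → B_y = 97008/770 = 125.984 ≈ 126.0 N.
ΣF_y = 0: A_y + 125.984 − ½·1.6·282 = 0 → A_y = 99.62 N.
ΣF_x = 0: A_x + 270 = 0 → A_x = -270.0 N.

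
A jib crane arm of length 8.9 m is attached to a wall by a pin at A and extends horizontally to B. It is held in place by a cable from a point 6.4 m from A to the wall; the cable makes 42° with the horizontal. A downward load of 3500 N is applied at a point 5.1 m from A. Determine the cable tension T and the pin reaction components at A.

ΣM about A: T·sin42°·6.4 − 3500·5.1 = 0 → T = 17850/(6.4·0.669131) = 4168.19 ≈ 4168 N.
ΣF_x = 0: A_x − T·cos42° = 0 → A_x = 4168.19 × 0.743145 = 3098 N.
ΣF_y = 0: A_y + T·sin42° − 3500 = 0 → A_y = 3500 − 4168.19 × 0.669131 = 710.9 N.

T = 4168 N, A_x = 3098 N, A_y = 710.9 N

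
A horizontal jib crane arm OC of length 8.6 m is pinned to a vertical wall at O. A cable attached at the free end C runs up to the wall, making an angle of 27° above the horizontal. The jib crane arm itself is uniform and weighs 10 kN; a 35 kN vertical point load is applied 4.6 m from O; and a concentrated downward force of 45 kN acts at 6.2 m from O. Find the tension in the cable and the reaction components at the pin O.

T = 123.7 kN, O_x = 110.2 kN, O_y = 33.84 kN

ΣM about O: T·sin27°·8.6 − 10·4.3 − 35·4.6 − 45·6.2 = 0 → T = 483/(8.6·0.45399) = 123.709 ≈ 123.7 kN.
ΣF_x = 0: O_x − T·cos27° = 0 → O_x = 123.709 × 0.891007 = 110.2 kN.
ΣF_y = 0: O_y + T·sin27° − 10 − 35 − 45 = 0 → O_y = 90 − 123.709 × 0.45399 = 33.84 kN.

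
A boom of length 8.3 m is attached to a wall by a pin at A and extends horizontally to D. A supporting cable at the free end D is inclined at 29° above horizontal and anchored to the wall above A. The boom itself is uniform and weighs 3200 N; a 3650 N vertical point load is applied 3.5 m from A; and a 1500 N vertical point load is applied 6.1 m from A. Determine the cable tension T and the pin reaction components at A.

ΣM about A: T·sin29°·8.3 − 3200·4.15 − 3650·3.5 − 1500·6.1 = 0 → T = 35205/(8.3·0.48481) = 8748.92 ≈ 8749 N.
ΣF_x = 0: A_x − T·cos29° = 0 → A_x = 8748.92 × 0.87462 = 7652 N.
ΣF_y = 0: A_y + T·sin29° − 3200 − 3650 − 1500 = 0 → A_y = 8350 − 8748.92 × 0.48481 = 4108 N.

T = 8749 N, A_x = 7652 N, A_y = 4108 N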